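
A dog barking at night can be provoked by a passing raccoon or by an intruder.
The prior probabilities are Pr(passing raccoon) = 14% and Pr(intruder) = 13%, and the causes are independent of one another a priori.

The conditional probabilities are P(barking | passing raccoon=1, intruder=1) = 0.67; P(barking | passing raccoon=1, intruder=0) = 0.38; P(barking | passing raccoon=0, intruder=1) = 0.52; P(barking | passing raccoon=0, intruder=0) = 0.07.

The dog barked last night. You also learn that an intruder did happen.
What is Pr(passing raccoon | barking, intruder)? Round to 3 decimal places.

For the numerator, keep only passing raccoon=true terms: 0.67*0.14 = 0.093800
The normalizing constant is 0.52*0.86 + 0.67*0.14 = 0.541000
P(passing raccoon | barking, intruder) = 0.093800/0.541000 ≈ 0.173

Pr(passing raccoon | barking, intruder) ≈ 0.173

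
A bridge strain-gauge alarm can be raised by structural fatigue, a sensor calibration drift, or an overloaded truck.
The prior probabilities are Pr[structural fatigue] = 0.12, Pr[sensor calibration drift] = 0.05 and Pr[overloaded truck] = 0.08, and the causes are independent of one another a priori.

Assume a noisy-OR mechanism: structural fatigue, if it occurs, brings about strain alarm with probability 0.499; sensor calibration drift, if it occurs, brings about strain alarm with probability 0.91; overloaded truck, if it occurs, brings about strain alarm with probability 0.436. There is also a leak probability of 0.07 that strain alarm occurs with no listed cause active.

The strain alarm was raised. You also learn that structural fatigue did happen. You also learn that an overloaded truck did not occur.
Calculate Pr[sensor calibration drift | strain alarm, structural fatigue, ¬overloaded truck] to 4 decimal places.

Under noisy-OR, P(strain alarm | causes) = 1 − (1−0.07)·∏(1−qᵢ) over the active causes.
By total probability over both values of sensor calibration drift:
  P(strain alarm | structural fatigue, ¬overloaded truck) = 0.53407·0.95 + 0.958066·0.05
        = 0.507367 + 0.047903 = 0.555270
The terms with sensor calibration drift present sum to 0.047903, so
  P(sensor calibration drift | strain alarm, structural fatigue, ¬overloaded truck) = 0.047903 / 0.555270 ≈ 0.0863

Pr[sensor calibration drift | strain alarm, structural fatigue, ¬overloaded truck] ≈ 0.0863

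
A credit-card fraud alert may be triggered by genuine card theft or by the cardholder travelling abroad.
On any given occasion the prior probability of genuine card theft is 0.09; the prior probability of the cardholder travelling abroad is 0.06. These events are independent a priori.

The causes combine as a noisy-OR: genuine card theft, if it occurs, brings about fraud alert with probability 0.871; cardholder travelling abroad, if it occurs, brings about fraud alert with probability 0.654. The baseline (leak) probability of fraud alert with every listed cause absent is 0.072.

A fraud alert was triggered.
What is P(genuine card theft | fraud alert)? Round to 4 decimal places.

P(genuine card theft | fraud alert) ≈ 0.4467

Under noisy-OR, P(fraud alert | causes) = 1 − (1−0.072)·∏(1−qᵢ) over the active causes.
P(fraud alert) = 0.072×0.91×0.94 + 0.678912×0.91×0.06 + 0.880288×0.09×0.94 + 0.95858×0.09×0.06 = 0.061589 + 0.037069 + 0.074472 + 0.005176 = 0.178306
Of this, 0.079648 comes from 0.074472 + 0.005176 (the genuine card theft=true cases).
So P(genuine card theft | fraud alert) = 0.079648/0.178306 ≈ 0.4467.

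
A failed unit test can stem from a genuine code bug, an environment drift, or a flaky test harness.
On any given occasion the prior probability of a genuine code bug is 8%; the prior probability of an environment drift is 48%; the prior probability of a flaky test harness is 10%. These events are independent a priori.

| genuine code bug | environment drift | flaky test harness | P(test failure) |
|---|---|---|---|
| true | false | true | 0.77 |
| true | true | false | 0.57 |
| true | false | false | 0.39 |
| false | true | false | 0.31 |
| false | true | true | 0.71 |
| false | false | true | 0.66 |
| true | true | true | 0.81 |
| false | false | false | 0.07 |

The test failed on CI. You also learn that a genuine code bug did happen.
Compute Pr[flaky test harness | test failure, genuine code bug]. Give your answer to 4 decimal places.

Pr[flaky test harness | test failure, genuine code bug] ≈ 0.1555

For the numerator, keep only flaky test harness=true terms: 0.040040 + 0.038880 = 0.078920
Denominator P(test failure | genuine code bug): 0.39*0.52*0.9 + 0.77*0.52*0.1 + 0.57*0.48*0.9 + 0.81*0.48*0.1 = 0.507680
Posterior = 0.078920 / 0.507680 ≈ 0.1555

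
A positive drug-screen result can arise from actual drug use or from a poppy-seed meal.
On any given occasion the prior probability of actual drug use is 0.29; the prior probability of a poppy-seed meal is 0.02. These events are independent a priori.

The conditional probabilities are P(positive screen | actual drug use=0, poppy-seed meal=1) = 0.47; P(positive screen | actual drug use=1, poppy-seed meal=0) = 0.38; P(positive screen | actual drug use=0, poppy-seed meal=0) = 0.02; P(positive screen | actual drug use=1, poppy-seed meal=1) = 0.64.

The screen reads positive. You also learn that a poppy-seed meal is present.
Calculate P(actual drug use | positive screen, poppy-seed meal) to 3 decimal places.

Enumerate both values of actual drug use and weight by the priors:
  P(positive screen | poppy-seed meal) = 0.47·0.71 + 0.64·0.29
        = 0.333700 + 0.185600 = 0.519300
Keeping only the actual drug use-present terms gives 0.185600, so
  P(actual drug use | positive screen, poppy-seed meal) = 0.185600 / 0.519300 ≈ 0.357

P(actual drug use | positive screen, poppy-seed meal) ≈ 0.357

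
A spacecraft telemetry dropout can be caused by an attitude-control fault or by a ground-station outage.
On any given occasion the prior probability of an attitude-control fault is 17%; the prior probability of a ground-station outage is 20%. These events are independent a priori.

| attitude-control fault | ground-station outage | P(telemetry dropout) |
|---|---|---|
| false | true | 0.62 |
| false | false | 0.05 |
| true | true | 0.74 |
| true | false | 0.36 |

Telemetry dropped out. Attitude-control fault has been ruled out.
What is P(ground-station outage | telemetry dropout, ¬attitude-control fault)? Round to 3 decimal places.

P(telemetry dropout | ¬attitude-control fault) = 0.05*0.8 + 0.62*0.2 = 0.040000 + 0.124000 = 0.164000
Of this, 0.124000 comes from 0.62*0.2 (the ground-station outage=true cases).
So P(ground-station outage | telemetry dropout, ¬attitude-control fault) = 0.124000/0.164000 ≈ 0.756.

P(ground-station outage | telemetry dropout, ¬attitude-control fault) ≈ 0.756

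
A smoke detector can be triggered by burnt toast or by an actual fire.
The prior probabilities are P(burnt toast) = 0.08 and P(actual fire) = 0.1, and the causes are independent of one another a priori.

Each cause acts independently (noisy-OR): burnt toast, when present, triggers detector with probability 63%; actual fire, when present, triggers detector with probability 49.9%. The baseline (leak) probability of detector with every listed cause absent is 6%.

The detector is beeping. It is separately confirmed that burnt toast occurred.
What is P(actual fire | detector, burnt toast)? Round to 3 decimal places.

Under noisy-OR, P(detector | causes) = 1 − (1−0.06)·∏(1−qᵢ) over the active causes.
P(detector | burnt toast) = 0.6522·0.9 + 0.825752·0.1 = 0.586980 + 0.082575 = 0.669555
Restricting to configurations with actual fire present: 0.825752·0.1 = 0.082575.
Hence the posterior is 0.082575/0.669555 ≈ 0.123.

P(actual fire | detector, burnt toast) ≈ 0.123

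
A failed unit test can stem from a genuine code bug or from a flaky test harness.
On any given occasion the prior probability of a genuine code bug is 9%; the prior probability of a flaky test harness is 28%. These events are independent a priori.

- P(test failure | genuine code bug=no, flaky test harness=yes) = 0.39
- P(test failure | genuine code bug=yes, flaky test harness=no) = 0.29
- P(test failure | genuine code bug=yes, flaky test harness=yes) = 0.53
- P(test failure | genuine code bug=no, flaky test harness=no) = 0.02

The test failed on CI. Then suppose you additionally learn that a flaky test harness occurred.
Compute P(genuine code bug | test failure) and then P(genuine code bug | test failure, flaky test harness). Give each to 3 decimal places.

By total probability over the 4 (genuine code bug, flaky test harness) configurations:
  P(test failure) = 0.02×0.91×0.72 + 0.39×0.91×0.28 + 0.29×0.09×0.72 + 0.53×0.09×0.28
        = 0.013104 + 0.099372 + 0.018792 + 0.013356 = 0.144624
Keeping only the genuine code bug-present terms gives 0.032148, so
  P(genuine code bug | test failure) = 0.032148 / 0.144624 ≈ 0.222

Now also conditioning on flaky test harness=true:
Weight on genuine code bug=true, given the evidence: 0.53*0.09 = 0.047700
The normalizing constant is 0.39*0.91 + 0.53*0.09 = 0.402600
Posterior = 0.047700 / 0.402600 ≈ 0.118
The drop from 0.222 to 0.118 is the explaining-away (discounting) effect.

P(genuine code bug | test failure) ≈ 0.222; P(genuine code bug | test failure, flaky test harness) ≈ 0.118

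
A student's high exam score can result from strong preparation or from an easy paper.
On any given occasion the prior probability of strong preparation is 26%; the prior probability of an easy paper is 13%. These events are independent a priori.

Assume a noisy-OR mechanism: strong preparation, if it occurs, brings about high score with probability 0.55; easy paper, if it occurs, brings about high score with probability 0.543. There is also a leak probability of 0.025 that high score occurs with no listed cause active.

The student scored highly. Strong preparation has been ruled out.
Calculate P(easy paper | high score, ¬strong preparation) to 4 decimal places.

Under noisy-OR, P(high score | causes) = 1 − (1−0.025)·∏(1−qᵢ) over the active causes.
P(high score | ¬strong preparation) = 0.025*0.87 + 0.554425*0.13 = 0.021750 + 0.072075 = 0.093825
The easy paper-present share is 0.554425*0.13 = 0.072075.
Hence the posterior is 0.072075/0.093825 ≈ 0.7682.

P(easy paper | high score, ¬strong preparation) ≈ 0.7682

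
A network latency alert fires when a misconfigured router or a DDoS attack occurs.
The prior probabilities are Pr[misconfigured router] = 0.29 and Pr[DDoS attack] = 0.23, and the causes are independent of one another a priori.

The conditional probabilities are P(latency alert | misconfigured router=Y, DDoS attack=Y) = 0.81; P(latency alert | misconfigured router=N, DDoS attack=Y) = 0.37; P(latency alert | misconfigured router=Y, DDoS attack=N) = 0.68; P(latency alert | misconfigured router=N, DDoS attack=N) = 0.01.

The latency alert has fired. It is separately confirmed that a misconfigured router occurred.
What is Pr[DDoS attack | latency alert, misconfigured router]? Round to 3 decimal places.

Pr[DDoS attack | latency alert, misconfigured router] ≈ 0.262

By total probability over both values of DDoS attack:
  P(latency alert | misconfigured router) = 0.68×0.77 + 0.81×0.23
        = 0.523600 + 0.186300 = 0.709900
Keeping only the DDoS attack-present terms gives 0.186300, so
  P(DDoS attack | latency alert, misconfigured router) = 0.186300 / 0.709900 ≈ 0.262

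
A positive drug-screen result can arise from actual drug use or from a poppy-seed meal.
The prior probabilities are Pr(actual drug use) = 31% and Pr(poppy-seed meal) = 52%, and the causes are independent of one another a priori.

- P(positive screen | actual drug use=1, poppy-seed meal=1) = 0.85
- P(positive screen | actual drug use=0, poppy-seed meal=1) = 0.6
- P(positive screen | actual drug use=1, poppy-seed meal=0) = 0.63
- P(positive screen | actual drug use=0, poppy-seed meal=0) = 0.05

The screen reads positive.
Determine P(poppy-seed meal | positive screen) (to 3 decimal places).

Numerator (weight on configurations with poppy-seed meal): 0.215280 + 0.137020 = 0.352300
Denominator P(positive screen): 0.05·0.69·0.48 + 0.6·0.69·0.52 + 0.63·0.31·0.48 + 0.85·0.31·0.52 = 0.462604
Posterior = 0.352300 / 0.462604 ≈ 0.762

P(poppy-seed meal | positive screen) ≈ 0.762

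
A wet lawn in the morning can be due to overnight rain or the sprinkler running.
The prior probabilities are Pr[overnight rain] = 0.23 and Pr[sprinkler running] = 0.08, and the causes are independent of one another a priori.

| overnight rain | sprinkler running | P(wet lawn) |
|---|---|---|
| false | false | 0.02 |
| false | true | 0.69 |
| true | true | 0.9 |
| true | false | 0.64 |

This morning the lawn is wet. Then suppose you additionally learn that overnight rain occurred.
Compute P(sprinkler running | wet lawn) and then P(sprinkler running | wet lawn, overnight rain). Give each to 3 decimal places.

By total probability over the 4 (overnight rain, sprinkler running) configurations:
  P(wet lawn) = 0.02·0.77·0.92 + 0.69·0.77·0.08 + 0.64·0.23·0.92 + 0.9·0.23·0.08
        = 0.014168 + 0.042504 + 0.135424 + 0.016560 = 0.208656
Keeping only the sprinkler running-present terms gives 0.059064, so
  P(sprinkler running | wet lawn) = 0.059064 / 0.208656 ≈ 0.283

Now also conditioning on overnight rain=true:
By total probability over both values of sprinkler running:
  P(wet lawn | overnight rain) = 0.64·0.92 + 0.9·0.08
        = 0.588800 + 0.072000 = 0.660800
Keeping only the sprinkler running-present terms gives 0.072000, so
  P(sprinkler running | wet lawn, overnight rain) = 0.072000 / 0.660800 ≈ 0.109

P(sprinkler running | wet lawn) ≈ 0.283; P(sprinkler running | wet lawn, overnight rain) ≈ 0.109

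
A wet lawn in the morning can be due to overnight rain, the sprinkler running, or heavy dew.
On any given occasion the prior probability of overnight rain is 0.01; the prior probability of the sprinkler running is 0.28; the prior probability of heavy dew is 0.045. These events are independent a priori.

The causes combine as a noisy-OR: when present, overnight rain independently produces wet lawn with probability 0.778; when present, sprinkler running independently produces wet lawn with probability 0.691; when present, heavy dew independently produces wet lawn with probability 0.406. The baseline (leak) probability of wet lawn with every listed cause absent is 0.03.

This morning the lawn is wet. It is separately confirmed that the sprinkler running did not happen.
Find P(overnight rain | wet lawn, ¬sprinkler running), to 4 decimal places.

P(overnight rain | wet lawn, ¬sprinkler running) ≈ 0.1430

Under noisy-OR, P(wet lawn | causes) = 1 − (1−0.03)·∏(1−qᵢ) over the active causes.
Weight on overnight rain=true, given the evidence: 0.007494 + 0.000392 = 0.007886
Normalizer over all consistent configurations: 0.03·0.99·0.955 + 0.42382·0.99·0.045 + 0.78466·0.01·0.955 + 0.872088·0.01·0.045 = 0.055130
P(overnight rain | wet lawn, ¬sprinkler running) = 0.007886/0.055130 ≈ 0.1430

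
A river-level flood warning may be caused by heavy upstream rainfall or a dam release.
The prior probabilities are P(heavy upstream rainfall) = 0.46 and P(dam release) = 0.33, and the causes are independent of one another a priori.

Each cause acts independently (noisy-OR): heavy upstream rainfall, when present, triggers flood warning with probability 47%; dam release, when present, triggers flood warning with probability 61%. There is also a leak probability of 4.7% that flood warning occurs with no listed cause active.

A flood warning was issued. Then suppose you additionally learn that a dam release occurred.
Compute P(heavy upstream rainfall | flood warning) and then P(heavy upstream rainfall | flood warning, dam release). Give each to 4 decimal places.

Under noisy-OR, P(flood warning | causes) = 1 − (1−0.047)·∏(1−qᵢ) over the active causes.
Weight on heavy upstream rainfall=true, given the evidence: 0.152531 + 0.121898 = 0.274429
Denominator P(flood warning): 0.047*0.54*0.67 + 0.62833*0.54*0.33 + 0.49491*0.46*0.67 + 0.803015*0.46*0.33 = 0.403402
Posterior = 0.274429 / 0.403402 ≈ 0.6803

Now condition on the additional information:
P(flood warning | dam release) = 0.62833*0.54 + 0.803015*0.46 = 0.339298 + 0.369387 = 0.708685
The heavy upstream rainfall-present share is 0.803015*0.46 = 0.369387.
So P(heavy upstream rainfall | flood warning, dam release) = 0.369387/0.708685 ≈ 0.5212.
This is intercausal reasoning (explaining away): once dam release accounts for the flood warning, heavy upstream rainfall becomes less likely.

P(heavy upstream rainfall | flood warning) ≈ 0.6803; P(heavy upstream rainfall | flood warning, dam release) ≈ 0.5212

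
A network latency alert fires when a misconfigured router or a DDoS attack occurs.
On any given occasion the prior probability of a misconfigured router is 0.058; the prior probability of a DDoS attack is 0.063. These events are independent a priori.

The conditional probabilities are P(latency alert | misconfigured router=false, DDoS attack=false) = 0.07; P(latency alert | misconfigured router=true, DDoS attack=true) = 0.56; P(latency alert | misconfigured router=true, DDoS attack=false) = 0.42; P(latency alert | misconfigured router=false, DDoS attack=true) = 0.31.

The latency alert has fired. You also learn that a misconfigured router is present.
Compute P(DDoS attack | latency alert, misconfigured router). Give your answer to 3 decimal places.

P(DDoS attack | latency alert, misconfigured router) ≈ 0.082

By total probability over both values of DDoS attack:
  P(latency alert | misconfigured router) = 0.42×0.937 + 0.56×0.063
        = 0.393540 + 0.035280 = 0.428820
The terms with DDoS attack present sum to 0.035280, so
  P(DDoS attack | latency alert, misconfigured router) = 0.035280 / 0.428820 ≈ 0.082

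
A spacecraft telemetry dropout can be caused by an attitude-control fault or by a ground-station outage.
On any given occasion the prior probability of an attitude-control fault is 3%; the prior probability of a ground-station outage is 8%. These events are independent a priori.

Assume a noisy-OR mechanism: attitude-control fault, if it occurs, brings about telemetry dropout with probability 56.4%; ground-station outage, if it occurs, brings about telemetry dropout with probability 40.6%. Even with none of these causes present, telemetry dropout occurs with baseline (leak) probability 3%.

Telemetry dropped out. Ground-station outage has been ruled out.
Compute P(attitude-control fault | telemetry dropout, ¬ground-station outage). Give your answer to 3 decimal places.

P(attitude-control fault | telemetry dropout, ¬ground-station outage) ≈ 0.373

Under noisy-OR, P(telemetry dropout | causes) = 1 − (1−0.03)·∏(1−qᵢ) over the active causes.
Numerator (weight on configurations with attitude-control fault): 0.57708·0.03 = 0.017312
The normalizing constant is 0.03·0.97 + 0.57708·0.03 = 0.046412
Posterior = 0.017312 / 0.046412 ≈ 0.373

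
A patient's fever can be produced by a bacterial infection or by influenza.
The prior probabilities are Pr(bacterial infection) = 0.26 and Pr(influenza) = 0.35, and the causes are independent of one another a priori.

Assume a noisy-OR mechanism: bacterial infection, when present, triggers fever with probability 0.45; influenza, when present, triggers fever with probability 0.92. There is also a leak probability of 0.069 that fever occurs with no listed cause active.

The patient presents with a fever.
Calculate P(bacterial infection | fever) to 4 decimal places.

P(bacterial infection | fever) ≈ 0.3835

Under noisy-OR, P(fever | causes) = 1 − (1−0.069)·∏(1−qᵢ) over the active causes.
By total probability over the 4 (bacterial infection, influenza) configurations:
  P(fever) = 0.069·0.74·0.65 + 0.92552·0.74·0.35 + 0.48795·0.26·0.65 + 0.959036·0.26·0.35
        = 0.033189 + 0.239710 + 0.082464 + 0.087272 = 0.442635
The terms with bacterial infection present sum to 0.169736, so
  P(bacterial infection | fever) = 0.169736 / 0.442635 ≈ 0.3835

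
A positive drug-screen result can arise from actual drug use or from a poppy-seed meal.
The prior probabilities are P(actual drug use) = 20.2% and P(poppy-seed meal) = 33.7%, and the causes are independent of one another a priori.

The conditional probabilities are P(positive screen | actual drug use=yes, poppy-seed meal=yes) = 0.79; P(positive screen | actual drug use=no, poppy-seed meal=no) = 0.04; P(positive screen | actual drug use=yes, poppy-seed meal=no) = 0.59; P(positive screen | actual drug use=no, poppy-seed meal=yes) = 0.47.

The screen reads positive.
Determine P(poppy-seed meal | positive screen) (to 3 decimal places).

For the numerator, keep only poppy-seed meal=true terms: 0.126395 + 0.053778 = 0.180173
Denominator P(positive screen): 0.04·0.798·0.663 + 0.47·0.798·0.337 + 0.59·0.202·0.663 + 0.79·0.202·0.337 = 0.280352
Posterior = 0.180173 / 0.280352 ≈ 0.643

P(poppy-seed meal | positive screen) ≈ 0.643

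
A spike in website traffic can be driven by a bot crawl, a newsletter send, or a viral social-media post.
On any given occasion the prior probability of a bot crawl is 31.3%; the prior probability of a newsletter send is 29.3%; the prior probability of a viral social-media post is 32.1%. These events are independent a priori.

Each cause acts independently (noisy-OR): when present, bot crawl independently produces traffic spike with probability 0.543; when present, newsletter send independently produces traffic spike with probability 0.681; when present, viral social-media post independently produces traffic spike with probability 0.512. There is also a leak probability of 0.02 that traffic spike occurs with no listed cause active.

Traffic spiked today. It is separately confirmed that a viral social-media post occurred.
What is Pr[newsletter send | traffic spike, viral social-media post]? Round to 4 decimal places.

Under noisy-OR, P(traffic spike | causes) = 1 − (1−0.02)·∏(1−qᵢ) over the active causes.
Sum P(traffic spike|·) weighted by the priors over the 4 (bot crawl, newsletter send) configurations:
  P(traffic spike | viral social-media post) = 0.52176×0.687×0.707 + 0.847441×0.687×0.293 + 0.781444×0.313×0.707 + 0.930281×0.313×0.293
        = 0.253424 + 0.170582 + 0.172927 + 0.085315 = 0.682248
Keeping only the newsletter send-present terms gives 0.255897, so
  P(newsletter send | traffic spike, viral social-media post) = 0.255897 / 0.682248 ≈ 0.3751

Pr[newsletter send | traffic spike, viral social-media post] ≈ 0.3751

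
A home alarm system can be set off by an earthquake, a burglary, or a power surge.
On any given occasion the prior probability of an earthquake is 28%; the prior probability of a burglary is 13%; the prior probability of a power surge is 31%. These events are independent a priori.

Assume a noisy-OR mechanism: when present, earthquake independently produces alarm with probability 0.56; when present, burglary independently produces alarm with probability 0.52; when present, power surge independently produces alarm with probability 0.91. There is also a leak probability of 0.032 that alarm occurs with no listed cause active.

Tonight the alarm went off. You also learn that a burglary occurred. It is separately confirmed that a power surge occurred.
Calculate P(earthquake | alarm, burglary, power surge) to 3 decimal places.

Under noisy-OR, P(alarm | causes) = 1 − (1−0.032)·∏(1−qᵢ) over the active causes.
By total probability over both values of earthquake:
  P(alarm | burglary, power surge) = 0.958182×0.72 + 0.9816×0.28
        = 0.689891 + 0.274848 = 0.964739
Keeping only the earthquake-present terms gives 0.274848, so
  P(earthquake | alarm, burglary, power surge) = 0.274848 / 0.964739 ≈ 0.285

P(earthquake | alarm, burglary, power surge) ≈ 0.285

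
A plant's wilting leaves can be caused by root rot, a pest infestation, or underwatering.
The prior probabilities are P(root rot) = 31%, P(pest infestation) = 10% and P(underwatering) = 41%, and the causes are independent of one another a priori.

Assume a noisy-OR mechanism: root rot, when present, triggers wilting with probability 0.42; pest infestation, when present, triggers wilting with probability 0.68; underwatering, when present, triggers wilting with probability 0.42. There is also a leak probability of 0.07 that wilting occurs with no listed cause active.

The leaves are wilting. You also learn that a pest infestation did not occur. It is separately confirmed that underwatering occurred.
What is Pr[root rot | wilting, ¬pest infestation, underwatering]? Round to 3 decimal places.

Pr[root rot | wilting, ¬pest infestation, underwatering] ≈ 0.401

Under noisy-OR, P(wilting | causes) = 1 − (1−0.07)·∏(1−qᵢ) over the active causes.
Sum P(wilting|·) weighted by the priors over both values of root rot:
  P(wilting | ¬pest infestation, underwatering) = 0.4606×0.69 + 0.687148×0.31
        = 0.317814 + 0.213016 = 0.530830
Configurations with root rot contribute 0.213016, so
  P(root rot | wilting, ¬pest infestation, underwatering) = 0.213016 / 0.530830 ≈ 0.401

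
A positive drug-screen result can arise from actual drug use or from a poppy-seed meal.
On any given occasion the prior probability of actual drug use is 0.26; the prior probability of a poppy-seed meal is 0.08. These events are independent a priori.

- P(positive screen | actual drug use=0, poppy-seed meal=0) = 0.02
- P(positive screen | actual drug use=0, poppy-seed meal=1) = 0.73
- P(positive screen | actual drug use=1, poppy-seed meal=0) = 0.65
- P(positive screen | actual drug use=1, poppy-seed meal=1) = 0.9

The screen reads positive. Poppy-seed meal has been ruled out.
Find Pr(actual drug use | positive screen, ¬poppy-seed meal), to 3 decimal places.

Sum P(positive screen|·) weighted by the priors over both values of actual drug use:
  P(positive screen | ¬poppy-seed meal) = 0.02·0.74 + 0.65·0.26
        = 0.014800 + 0.169000 = 0.183800
Keeping only the actual drug use-present terms gives 0.169000, so
  P(actual drug use | positive screen, ¬poppy-seed meal) = 0.169000 / 0.183800 ≈ 0.919

Pr(actual drug use | positive screen, ¬poppy-seed meal) ≈ 0.919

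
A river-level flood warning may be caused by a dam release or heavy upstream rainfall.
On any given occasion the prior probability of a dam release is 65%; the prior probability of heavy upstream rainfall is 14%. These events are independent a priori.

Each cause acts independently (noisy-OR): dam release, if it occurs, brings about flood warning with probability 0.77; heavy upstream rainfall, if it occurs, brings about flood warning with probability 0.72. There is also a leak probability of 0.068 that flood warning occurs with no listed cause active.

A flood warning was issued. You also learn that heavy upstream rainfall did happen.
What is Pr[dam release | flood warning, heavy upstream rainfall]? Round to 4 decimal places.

Under noisy-OR, P(flood warning | causes) = 1 − (1−0.068)·∏(1−qᵢ) over the active causes.
Sum P(flood warning|·) weighted by the priors over both values of dam release:
  P(flood warning | heavy upstream rainfall) = 0.73904·0.35 + 0.939979·0.65
        = 0.258664 + 0.610986 = 0.869650
The terms with dam release present sum to 0.610986, so
  P(dam release | flood warning, heavy upstream rainfall) = 0.610986 / 0.869650 ≈ 0.7026

Pr[dam release | flood warning, heavy upstream rainfall] ≈ 0.7026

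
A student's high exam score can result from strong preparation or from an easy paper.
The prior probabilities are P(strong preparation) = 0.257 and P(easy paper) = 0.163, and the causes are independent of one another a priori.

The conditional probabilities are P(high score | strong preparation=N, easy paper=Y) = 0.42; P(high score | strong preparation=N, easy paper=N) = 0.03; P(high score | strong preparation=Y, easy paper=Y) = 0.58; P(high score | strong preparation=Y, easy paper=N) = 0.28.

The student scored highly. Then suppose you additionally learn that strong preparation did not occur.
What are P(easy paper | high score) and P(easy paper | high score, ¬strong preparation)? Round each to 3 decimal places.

P(easy paper | high score) ≈ 0.488; P(easy paper | high score, ¬strong preparation) ≈ 0.732

Weight on easy paper=true, given the evidence: 0.050866 + 0.024297 = 0.075163
The normalizing constant is 0.03×0.743×0.837 + 0.42×0.743×0.163 + 0.28×0.257×0.837 + 0.58×0.257×0.163 = 0.154051
Posterior = 0.075163 / 0.154051 ≈ 0.488

Now condition on the additional information:
P(high score | ¬strong preparation) = 0.03×0.837 + 0.42×0.163 = 0.025110 + 0.068460 = 0.093570
The easy paper-present share is 0.42×0.163 = 0.068460.
So P(easy paper | high score, ¬strong preparation) = 0.068460/0.093570 ≈ 0.732.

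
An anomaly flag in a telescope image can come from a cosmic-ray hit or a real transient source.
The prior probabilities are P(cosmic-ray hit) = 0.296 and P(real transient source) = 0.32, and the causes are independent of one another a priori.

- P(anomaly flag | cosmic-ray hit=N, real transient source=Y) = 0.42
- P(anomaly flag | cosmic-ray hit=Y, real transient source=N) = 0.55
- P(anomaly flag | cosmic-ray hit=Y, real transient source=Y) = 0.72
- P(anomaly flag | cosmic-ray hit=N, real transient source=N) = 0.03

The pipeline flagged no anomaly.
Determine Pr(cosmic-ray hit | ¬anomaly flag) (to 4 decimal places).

Sum P(¬anomaly flag|·) weighted by the priors over the 4 (cosmic-ray hit, real transient source) configurations:
  P(¬anomaly flag) = 0.97·0.704·0.68 + 0.58·0.704·0.32 + 0.45·0.296·0.68 + 0.28·0.296·0.32
        = 0.464358 + 0.130662 + 0.090576 + 0.026522 = 0.712118
Keeping only the cosmic-ray hit-present terms gives 0.117098, so
  P(cosmic-ray hit | ¬anomaly flag) = 0.117098 / 0.712118 ≈ 0.1644

Pr(cosmic-ray hit | ¬anomaly flag) ≈ 0.1644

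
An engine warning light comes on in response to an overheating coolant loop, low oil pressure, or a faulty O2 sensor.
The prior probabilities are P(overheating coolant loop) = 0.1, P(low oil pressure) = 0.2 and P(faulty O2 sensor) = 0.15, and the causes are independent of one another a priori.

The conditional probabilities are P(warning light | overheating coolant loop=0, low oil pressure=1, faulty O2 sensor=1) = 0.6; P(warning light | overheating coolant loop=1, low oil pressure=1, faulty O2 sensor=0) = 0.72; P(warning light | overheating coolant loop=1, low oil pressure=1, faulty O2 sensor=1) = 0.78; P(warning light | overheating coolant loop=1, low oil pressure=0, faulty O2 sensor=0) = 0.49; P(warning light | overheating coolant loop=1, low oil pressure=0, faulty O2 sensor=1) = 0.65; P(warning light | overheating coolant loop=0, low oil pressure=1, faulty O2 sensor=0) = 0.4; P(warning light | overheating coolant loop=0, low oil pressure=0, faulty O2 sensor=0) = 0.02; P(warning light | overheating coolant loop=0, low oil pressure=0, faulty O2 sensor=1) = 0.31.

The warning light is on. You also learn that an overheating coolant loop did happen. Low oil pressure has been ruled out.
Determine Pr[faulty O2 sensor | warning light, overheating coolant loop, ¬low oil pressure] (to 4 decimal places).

Pr[faulty O2 sensor | warning light, overheating coolant loop, ¬low oil pressure] ≈ 0.1897

By total probability over both values of faulty O2 sensor:
  P(warning light | overheating coolant loop, ¬low oil pressure) = 0.49*0.85 + 0.65*0.15
        = 0.416500 + 0.097500 = 0.514000
Keeping only the faulty O2 sensor-present terms gives 0.097500, so
  P(faulty O2 sensor | warning light, overheating coolant loop, ¬low oil pressure) = 0.097500 / 0.514000 ≈ 0.1897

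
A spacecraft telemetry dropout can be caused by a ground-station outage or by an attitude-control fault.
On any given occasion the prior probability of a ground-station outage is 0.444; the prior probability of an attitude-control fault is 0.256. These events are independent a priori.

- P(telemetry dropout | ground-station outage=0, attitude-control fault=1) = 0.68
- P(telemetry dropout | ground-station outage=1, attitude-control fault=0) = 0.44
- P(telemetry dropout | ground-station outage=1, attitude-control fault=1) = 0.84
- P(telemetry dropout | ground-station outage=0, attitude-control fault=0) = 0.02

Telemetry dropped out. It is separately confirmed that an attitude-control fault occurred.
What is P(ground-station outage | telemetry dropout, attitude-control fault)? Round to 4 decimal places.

P(ground-station outage | telemetry dropout, attitude-control fault) ≈ 0.4966

P(telemetry dropout | attitude-control fault) = 0.68×0.556 + 0.84×0.444 = 0.378080 + 0.372960 = 0.751040
Of this, 0.372960 comes from 0.84×0.444 (the ground-station outage=true cases).
So P(ground-station outage | telemetry dropout, attitude-control fault) = 0.372960/0.751040 ≈ 0.4966.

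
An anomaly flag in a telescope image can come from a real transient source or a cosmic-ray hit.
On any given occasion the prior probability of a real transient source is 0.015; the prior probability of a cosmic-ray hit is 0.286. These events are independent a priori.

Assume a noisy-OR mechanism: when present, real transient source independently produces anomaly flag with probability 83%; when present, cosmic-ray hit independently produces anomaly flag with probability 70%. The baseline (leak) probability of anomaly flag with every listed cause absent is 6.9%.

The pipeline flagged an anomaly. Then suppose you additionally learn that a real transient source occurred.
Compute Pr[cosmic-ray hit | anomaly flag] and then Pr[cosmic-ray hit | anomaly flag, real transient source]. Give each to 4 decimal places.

Pr[cosmic-ray hit | anomaly flag] ≈ 0.7826; Pr[cosmic-ray hit | anomaly flag, real transient source] ≈ 0.3119

Under noisy-OR, P(anomaly flag | causes) = 1 − (1−0.069)·∏(1−qᵢ) over the active causes.
P(anomaly flag) = 0.069*0.985*0.714 + 0.7207*0.985*0.286 + 0.84173*0.015*0.714 + 0.952519*0.015*0.286 = 0.048527 + 0.203028 + 0.009015 + 0.004086 = 0.264656
Of this, 0.207114 comes from 0.203028 + 0.004086 (the cosmic-ray hit=true cases).
P(cosmic-ray hit | anomaly flag) = 0.207114 / 0.264656 ≈ 0.7826

With the extra evidence:
Sum P(anomaly flag|·) weighted by the priors over both values of cosmic-ray hit:
  P(anomaly flag | real transient source) = 0.84173·0.714 + 0.952519·0.286
        = 0.600995 + 0.272420 = 0.873415
The terms with cosmic-ray hit present sum to 0.272420, so
  P(cosmic-ray hit | anomaly flag, real transient source) = 0.272420 / 0.873415 ≈ 0.3119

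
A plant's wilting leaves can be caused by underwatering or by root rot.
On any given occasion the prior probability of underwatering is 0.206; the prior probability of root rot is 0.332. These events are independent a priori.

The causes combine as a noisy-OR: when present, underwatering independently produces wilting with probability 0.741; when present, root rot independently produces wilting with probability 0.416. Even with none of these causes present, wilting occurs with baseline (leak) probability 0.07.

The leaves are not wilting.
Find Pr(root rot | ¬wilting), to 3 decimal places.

Pr(root rot | ¬wilting) ≈ 0.225

Under noisy-OR, P(wilting | causes) = 1 − (1−0.07)·∏(1−qᵢ) over the active causes.
Weight on root rot=true, given the evidence: 0.143171 + 0.009621 = 0.152792
The normalizing constant is 0.93×0.794×0.668 + 0.54312×0.794×0.332 + 0.24087×0.206×0.668 + 0.140668×0.206×0.332 = 0.679203
P(root rot | ¬wilting) = 0.152792/0.679203 ≈ 0.225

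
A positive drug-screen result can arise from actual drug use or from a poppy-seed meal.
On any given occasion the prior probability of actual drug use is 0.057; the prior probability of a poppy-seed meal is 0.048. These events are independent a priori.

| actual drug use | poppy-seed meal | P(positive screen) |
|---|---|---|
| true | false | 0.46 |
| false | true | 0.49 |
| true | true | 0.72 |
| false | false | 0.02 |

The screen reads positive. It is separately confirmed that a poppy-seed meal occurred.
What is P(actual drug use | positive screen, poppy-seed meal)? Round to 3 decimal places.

P(positive screen | poppy-seed meal) = 0.49·0.943 + 0.72·0.057 = 0.462070 + 0.041040 = 0.503110
Of this, 0.041040 comes from 0.72·0.057 (the actual drug use=true cases).
P(actual drug use | positive screen, poppy-seed meal) = 0.041040 / 0.503110 ≈ 0.082

P(actual drug use | positive screen, poppy-seed meal) ≈ 0.082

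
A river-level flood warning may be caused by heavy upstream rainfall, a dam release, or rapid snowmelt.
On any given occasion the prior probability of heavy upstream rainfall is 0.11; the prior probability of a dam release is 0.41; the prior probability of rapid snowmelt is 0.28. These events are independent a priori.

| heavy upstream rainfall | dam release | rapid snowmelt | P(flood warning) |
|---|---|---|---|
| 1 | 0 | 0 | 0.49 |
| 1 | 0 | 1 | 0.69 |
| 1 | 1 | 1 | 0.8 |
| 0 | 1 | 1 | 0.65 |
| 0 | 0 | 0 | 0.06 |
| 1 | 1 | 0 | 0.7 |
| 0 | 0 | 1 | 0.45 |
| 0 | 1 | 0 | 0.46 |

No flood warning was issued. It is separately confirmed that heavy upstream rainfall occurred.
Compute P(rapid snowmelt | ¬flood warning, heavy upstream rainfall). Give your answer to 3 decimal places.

Weight on rapid snowmelt=true, given the evidence: 0.051212 + 0.022960 = 0.074172
The normalizing constant is 0.51×0.59×0.72 + 0.31×0.59×0.28 + 0.3×0.41×0.72 + 0.2×0.41×0.28 = 0.379380
P(rapid snowmelt | ¬flood warning, heavy upstream rainfall) = 0.074172/0.379380 ≈ 0.196

P(rapid snowmelt | ¬flood warning, heavy upstream rainfall) ≈ 0.196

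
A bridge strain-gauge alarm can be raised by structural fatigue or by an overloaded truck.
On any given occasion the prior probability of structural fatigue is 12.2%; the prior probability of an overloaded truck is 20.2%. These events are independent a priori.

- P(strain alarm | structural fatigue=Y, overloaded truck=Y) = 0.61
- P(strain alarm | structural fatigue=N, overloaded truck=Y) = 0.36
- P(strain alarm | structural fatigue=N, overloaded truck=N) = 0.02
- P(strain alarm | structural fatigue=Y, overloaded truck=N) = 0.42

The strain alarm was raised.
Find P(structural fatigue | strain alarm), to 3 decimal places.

P(structural fatigue | strain alarm) ≈ 0.418

Weight on structural fatigue=true, given the evidence: 0.040890 + 0.015033 = 0.055923
The normalizing constant is 0.02*0.878*0.798 + 0.36*0.878*0.202 + 0.42*0.122*0.798 + 0.61*0.122*0.202 = 0.133784
P(structural fatigue | strain alarm) = 0.055923/0.133784 ≈ 0.418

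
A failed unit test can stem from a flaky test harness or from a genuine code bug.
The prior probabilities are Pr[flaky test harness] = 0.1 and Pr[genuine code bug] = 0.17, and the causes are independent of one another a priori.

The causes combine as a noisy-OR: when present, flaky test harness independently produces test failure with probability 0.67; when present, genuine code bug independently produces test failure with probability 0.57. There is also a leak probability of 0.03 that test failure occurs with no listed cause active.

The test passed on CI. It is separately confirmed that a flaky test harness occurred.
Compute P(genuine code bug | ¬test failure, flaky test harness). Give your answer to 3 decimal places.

Under noisy-OR, P(test failure | causes) = 1 − (1−0.03)·∏(1−qᵢ) over the active causes.
P(¬test failure | flaky test harness) = 0.3201×0.83 + 0.137643×0.17 = 0.265683 + 0.023399 = 0.289082
Of this, 0.023399 comes from 0.137643×0.17 (the genuine code bug=true cases).
Hence the posterior is 0.023399/0.289082 ≈ 0.081.

P(genuine code bug | ¬test failure, flaky test harness) ≈ 0.081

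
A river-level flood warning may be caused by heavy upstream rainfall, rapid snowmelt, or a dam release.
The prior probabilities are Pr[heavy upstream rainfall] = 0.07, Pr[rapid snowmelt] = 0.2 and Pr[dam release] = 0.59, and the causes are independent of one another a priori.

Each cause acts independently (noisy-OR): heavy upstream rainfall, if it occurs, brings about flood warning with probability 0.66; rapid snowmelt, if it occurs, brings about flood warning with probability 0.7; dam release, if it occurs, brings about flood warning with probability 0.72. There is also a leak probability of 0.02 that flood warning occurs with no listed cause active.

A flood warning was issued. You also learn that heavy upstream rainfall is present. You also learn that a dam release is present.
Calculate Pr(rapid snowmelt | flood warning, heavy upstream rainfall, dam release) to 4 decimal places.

Under noisy-OR, P(flood warning | causes) = 1 − (1−0.02)·∏(1−qᵢ) over the active causes.
For the numerator, keep only rapid snowmelt=true terms: 0.972011*0.2 = 0.194402
Denominator P(flood warning | heavy upstream rainfall, dam release): 0.906704*0.8 + 0.972011*0.2 = 0.919765
Posterior = 0.194402 / 0.919765 ≈ 0.2114

Pr(rapid snowmelt | flood warning, heavy upstream rainfall, dam release) ≈ 0.2114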